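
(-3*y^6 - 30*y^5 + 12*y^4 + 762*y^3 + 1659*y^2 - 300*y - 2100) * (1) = -3*y^6 - 30*y^5 + 12*y^4 + 762*y^3 + 1659*y^2 - 300*y - 2100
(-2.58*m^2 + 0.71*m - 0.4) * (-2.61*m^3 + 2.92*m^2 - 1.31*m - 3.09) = 6.7338*m^5 - 9.3867*m^4 + 6.497*m^3 + 5.8741*m^2 - 1.6699*m + 1.236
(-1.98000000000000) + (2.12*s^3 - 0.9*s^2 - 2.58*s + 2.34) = 2.12*s^3 - 0.9*s^2 - 2.58*s + 0.36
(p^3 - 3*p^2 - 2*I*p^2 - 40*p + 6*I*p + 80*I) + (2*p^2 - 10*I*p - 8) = p^3 - p^2 - 2*I*p^2 - 40*p - 4*I*p - 8 + 80*I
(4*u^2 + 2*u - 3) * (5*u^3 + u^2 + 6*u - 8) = 20*u^5 + 14*u^4 + 11*u^3 - 23*u^2 - 34*u + 24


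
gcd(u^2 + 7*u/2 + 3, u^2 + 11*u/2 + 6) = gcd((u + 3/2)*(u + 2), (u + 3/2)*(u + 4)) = u + 3/2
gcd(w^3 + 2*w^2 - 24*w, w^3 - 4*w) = w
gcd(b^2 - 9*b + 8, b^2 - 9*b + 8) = b^2 - 9*b + 8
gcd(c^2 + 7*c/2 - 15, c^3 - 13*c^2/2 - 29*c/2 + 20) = 1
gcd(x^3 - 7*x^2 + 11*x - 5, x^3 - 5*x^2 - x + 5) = x^2 - 6*x + 5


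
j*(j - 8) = j^2 - 8*j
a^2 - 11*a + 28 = (a - 7)*(a - 4)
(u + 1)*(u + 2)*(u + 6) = u^3 + 9*u^2 + 20*u + 12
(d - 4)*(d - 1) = d^2 - 5*d + 4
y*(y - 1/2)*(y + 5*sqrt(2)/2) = y^3 - y^2/2 + 5*sqrt(2)*y^2/2 - 5*sqrt(2)*y/4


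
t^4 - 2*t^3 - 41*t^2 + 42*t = t*(t - 7)*(t - 1)*(t + 6)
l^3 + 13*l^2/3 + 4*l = l*(l + 4/3)*(l + 3)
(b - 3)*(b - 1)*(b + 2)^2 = b^4 - 9*b^2 - 4*b + 12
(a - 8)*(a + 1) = a^2 - 7*a - 8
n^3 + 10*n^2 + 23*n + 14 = (n + 1)*(n + 2)*(n + 7)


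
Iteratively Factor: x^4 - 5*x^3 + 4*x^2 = (x)*(x^3 - 5*x^2 + 4*x) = x*(x - 1)*(x^2 - 4*x) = x*(x - 4)*(x - 1)*(x)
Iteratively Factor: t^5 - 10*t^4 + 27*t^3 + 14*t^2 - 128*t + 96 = (t - 4)*(t^4 - 6*t^3 + 3*t^2 + 26*t - 24) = (t - 4)*(t - 1)*(t^3 - 5*t^2 - 2*t + 24) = (t - 4)*(t - 3)*(t - 1)*(t^2 - 2*t - 8) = (t - 4)^2*(t - 3)*(t - 1)*(t + 2)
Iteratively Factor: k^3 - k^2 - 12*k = (k + 3)*(k^2 - 4*k) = (k - 4)*(k + 3)*(k)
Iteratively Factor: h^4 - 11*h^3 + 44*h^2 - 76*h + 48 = (h - 2)*(h^3 - 9*h^2 + 26*h - 24) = (h - 2)^2*(h^2 - 7*h + 12) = (h - 3)*(h - 2)^2*(h - 4)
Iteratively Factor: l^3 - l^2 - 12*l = (l)*(l^2 - l - 12) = l*(l - 4)*(l + 3)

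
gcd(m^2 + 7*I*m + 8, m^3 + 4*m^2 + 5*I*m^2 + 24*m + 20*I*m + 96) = m + 8*I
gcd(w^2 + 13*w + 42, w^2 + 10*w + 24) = w + 6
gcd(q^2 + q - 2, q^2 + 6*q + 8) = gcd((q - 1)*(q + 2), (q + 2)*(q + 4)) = q + 2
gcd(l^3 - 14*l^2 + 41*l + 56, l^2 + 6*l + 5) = l + 1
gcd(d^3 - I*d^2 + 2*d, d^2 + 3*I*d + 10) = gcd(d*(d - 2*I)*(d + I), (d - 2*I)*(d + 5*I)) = d - 2*I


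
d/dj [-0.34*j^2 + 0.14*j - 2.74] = 0.14 - 0.68*j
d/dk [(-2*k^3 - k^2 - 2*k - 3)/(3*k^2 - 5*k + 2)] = (-6*k^4 + 20*k^3 - k^2 + 14*k - 19)/(9*k^4 - 30*k^3 + 37*k^2 - 20*k + 4)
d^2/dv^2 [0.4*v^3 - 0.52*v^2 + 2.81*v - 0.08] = 2.4*v - 1.04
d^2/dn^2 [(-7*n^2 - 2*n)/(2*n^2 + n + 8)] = 12*(n^3 + 56*n^2 + 16*n - 72)/(8*n^6 + 12*n^5 + 102*n^4 + 97*n^3 + 408*n^2 + 192*n + 512)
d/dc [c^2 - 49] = 2*c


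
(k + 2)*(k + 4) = k^2 + 6*k + 8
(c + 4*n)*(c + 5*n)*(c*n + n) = c^3*n + 9*c^2*n^2 + c^2*n + 20*c*n^3 + 9*c*n^2 + 20*n^3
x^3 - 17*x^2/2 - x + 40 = (x - 8)*(x - 5/2)*(x + 2)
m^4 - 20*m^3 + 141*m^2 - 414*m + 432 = (m - 8)*(m - 6)*(m - 3)^2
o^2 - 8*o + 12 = (o - 6)*(o - 2)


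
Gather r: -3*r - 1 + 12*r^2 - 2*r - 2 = 12*r^2 - 5*r - 3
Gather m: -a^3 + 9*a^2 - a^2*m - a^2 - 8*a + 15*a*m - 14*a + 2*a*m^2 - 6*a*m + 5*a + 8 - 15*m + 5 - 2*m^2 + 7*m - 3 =-a^3 + 8*a^2 - 17*a + m^2*(2*a - 2) + m*(-a^2 + 9*a - 8) + 10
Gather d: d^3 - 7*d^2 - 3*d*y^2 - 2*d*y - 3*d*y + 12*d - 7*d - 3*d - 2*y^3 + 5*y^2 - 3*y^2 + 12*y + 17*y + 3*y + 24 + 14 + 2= d^3 - 7*d^2 + d*(-3*y^2 - 5*y + 2) - 2*y^3 + 2*y^2 + 32*y + 40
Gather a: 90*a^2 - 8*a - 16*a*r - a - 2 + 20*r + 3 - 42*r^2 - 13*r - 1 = 90*a^2 + a*(-16*r - 9) - 42*r^2 + 7*r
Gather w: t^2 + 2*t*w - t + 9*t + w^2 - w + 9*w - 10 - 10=t^2 + 8*t + w^2 + w*(2*t + 8) - 20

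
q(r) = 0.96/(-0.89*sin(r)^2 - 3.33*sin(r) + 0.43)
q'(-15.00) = -0.32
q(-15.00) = 0.43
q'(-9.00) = -0.83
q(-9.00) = 0.58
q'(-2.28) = -0.21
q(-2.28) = 0.39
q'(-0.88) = 0.20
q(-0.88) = 0.39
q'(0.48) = 2.10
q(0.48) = -0.74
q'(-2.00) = -0.09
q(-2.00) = 0.35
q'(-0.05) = 8.80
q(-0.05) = 1.62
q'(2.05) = -0.21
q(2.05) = -0.30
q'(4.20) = -0.12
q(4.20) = 0.36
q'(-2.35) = -0.25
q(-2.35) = 0.41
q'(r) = 0.96*(1.78*sin(r)*cos(r) + 3.33*cos(r))/(-0.89*sin(r)^2 - 3.33*sin(r) + 0.43)^2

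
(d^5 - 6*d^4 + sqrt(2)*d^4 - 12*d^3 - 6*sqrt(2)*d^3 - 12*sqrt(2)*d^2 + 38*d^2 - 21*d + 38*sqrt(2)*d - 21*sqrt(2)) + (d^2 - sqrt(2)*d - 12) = d^5 - 6*d^4 + sqrt(2)*d^4 - 12*d^3 - 6*sqrt(2)*d^3 - 12*sqrt(2)*d^2 + 39*d^2 - 21*d + 37*sqrt(2)*d - 21*sqrt(2) - 12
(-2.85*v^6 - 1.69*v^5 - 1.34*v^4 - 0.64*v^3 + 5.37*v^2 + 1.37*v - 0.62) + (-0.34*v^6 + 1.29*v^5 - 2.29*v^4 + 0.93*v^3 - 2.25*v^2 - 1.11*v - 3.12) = -3.19*v^6 - 0.4*v^5 - 3.63*v^4 + 0.29*v^3 + 3.12*v^2 + 0.26*v - 3.74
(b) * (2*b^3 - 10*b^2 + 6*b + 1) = 2*b^4 - 10*b^3 + 6*b^2 + b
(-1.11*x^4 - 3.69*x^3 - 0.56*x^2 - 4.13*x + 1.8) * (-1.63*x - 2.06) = 1.8093*x^5 + 8.3013*x^4 + 8.5142*x^3 + 7.8855*x^2 + 5.5738*x - 3.708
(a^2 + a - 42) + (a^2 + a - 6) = 2*a^2 + 2*a - 48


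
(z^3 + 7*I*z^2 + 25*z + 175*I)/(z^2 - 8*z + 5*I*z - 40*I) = (z^2 + 2*I*z + 35)/(z - 8)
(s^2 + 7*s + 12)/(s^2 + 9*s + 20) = (s + 3)/(s + 5)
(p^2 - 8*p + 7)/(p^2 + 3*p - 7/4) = 4*(p^2 - 8*p + 7)/(4*p^2 + 12*p - 7)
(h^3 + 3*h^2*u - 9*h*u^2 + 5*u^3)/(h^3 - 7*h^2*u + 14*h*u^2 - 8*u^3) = (h^2 + 4*h*u - 5*u^2)/(h^2 - 6*h*u + 8*u^2)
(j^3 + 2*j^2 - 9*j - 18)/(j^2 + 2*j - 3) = (j^2 - j - 6)/(j - 1)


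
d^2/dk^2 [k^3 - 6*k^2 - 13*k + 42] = 6*k - 12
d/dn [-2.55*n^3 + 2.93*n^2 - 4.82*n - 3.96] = -7.65*n^2 + 5.86*n - 4.82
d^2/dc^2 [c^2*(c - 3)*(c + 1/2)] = 12*c^2 - 15*c - 3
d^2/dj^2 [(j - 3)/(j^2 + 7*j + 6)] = 2*((j - 3)*(2*j + 7)^2 - (3*j + 4)*(j^2 + 7*j + 6))/(j^2 + 7*j + 6)^3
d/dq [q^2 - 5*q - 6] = 2*q - 5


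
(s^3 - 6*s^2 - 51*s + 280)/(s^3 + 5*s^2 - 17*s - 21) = (s^2 - 13*s + 40)/(s^2 - 2*s - 3)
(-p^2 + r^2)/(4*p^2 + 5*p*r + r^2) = (-p + r)/(4*p + r)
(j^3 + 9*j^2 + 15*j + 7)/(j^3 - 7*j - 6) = (j^2 + 8*j + 7)/(j^2 - j - 6)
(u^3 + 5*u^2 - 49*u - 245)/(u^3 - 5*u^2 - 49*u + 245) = (u + 5)/(u - 5)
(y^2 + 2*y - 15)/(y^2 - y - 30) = (y - 3)/(y - 6)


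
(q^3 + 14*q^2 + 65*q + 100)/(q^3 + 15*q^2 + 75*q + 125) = (q + 4)/(q + 5)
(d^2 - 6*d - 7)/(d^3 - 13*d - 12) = (d - 7)/(d^2 - d - 12)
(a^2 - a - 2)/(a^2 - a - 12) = (-a^2 + a + 2)/(-a^2 + a + 12)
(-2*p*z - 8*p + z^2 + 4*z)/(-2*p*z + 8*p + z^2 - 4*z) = (z + 4)/(z - 4)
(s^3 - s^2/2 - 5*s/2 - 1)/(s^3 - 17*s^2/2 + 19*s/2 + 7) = (s + 1)/(s - 7)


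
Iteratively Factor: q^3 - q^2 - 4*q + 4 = (q - 1)*(q^2 - 4) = (q - 1)*(q + 2)*(q - 2)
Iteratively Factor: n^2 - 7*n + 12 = (n - 3)*(n - 4)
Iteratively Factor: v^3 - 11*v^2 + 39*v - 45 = (v - 5)*(v^2 - 6*v + 9) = (v - 5)*(v - 3)*(v - 3)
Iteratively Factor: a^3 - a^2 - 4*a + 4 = (a - 2)*(a^2 + a - 2) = (a - 2)*(a - 1)*(a + 2)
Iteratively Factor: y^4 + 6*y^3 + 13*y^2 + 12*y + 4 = (y + 2)*(y^3 + 4*y^2 + 5*y + 2) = (y + 1)*(y + 2)*(y^2 + 3*y + 2) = (y + 1)*(y + 2)^2*(y + 1)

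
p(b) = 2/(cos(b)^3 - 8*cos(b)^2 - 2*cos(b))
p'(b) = 2*(3*sin(b)*cos(b)^2 - 16*sin(b)*cos(b) - 2*sin(b))/(cos(b)^3 - 8*cos(b)^2 - 2*cos(b))^2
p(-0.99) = -0.60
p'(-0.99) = 1.48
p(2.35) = -0.69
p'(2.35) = 1.82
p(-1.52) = -16.39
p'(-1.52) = 376.12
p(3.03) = -0.29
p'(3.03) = 0.08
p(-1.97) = -4.08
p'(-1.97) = -35.86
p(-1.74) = 19.02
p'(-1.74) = -138.96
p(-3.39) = -0.31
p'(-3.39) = 0.19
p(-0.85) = -0.44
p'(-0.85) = 0.83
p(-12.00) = -0.29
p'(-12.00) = -0.31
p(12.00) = -0.29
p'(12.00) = 0.31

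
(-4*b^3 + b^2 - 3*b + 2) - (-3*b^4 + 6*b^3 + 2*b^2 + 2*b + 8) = 3*b^4 - 10*b^3 - b^2 - 5*b - 6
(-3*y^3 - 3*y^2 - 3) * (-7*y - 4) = 21*y^4 + 33*y^3 + 12*y^2 + 21*y + 12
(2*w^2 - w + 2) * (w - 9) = 2*w^3 - 19*w^2 + 11*w - 18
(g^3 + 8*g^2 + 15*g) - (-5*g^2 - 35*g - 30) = g^3 + 13*g^2 + 50*g + 30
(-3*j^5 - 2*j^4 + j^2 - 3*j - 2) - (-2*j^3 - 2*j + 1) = -3*j^5 - 2*j^4 + 2*j^3 + j^2 - j - 3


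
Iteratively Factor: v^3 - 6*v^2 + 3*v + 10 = (v - 2)*(v^2 - 4*v - 5) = (v - 5)*(v - 2)*(v + 1)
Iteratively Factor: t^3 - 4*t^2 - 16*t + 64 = (t + 4)*(t^2 - 8*t + 16) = (t - 4)*(t + 4)*(t - 4)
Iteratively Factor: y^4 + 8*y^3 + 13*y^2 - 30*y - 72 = (y + 3)*(y^3 + 5*y^2 - 2*y - 24) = (y + 3)^2*(y^2 + 2*y - 8) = (y - 2)*(y + 3)^2*(y + 4)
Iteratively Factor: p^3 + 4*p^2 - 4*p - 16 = (p + 4)*(p^2 - 4) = (p - 2)*(p + 4)*(p + 2)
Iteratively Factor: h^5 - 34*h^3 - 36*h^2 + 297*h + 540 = (h + 3)*(h^4 - 3*h^3 - 25*h^2 + 39*h + 180) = (h - 4)*(h + 3)*(h^3 + h^2 - 21*h - 45) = (h - 5)*(h - 4)*(h + 3)*(h^2 + 6*h + 9) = (h - 5)*(h - 4)*(h + 3)^2*(h + 3)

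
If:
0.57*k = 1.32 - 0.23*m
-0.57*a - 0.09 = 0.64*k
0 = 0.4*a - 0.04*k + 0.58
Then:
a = -1.34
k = 1.06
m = 3.12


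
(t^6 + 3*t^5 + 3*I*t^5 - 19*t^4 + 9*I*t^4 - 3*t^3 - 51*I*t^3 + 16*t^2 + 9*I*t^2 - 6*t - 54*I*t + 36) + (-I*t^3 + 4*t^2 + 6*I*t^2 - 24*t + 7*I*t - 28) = t^6 + 3*t^5 + 3*I*t^5 - 19*t^4 + 9*I*t^4 - 3*t^3 - 52*I*t^3 + 20*t^2 + 15*I*t^2 - 30*t - 47*I*t + 8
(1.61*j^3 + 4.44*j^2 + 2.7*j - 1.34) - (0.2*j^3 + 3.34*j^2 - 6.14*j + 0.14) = 1.41*j^3 + 1.1*j^2 + 8.84*j - 1.48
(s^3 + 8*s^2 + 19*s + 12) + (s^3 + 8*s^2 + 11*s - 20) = 2*s^3 + 16*s^2 + 30*s - 8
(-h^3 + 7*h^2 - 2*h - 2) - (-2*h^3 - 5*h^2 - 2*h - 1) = h^3 + 12*h^2 - 1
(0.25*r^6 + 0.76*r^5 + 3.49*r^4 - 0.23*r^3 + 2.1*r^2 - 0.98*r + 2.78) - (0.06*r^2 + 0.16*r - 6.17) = 0.25*r^6 + 0.76*r^5 + 3.49*r^4 - 0.23*r^3 + 2.04*r^2 - 1.14*r + 8.95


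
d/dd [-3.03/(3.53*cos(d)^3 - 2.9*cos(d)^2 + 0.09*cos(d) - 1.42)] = (-32.0877*cos(d)^2 + 17.574*cos(d) - 0.2727)*sin(d)/(3.53*cos(d)^3 - 2.9*cos(d)^2 + 0.09*cos(d) - 1.42)^2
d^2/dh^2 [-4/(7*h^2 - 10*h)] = 8*(7*h*(7*h - 10) - 4*(7*h - 5)^2)/(h^3*(7*h - 10)^3)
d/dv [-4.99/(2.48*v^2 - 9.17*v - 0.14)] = (24.7504*v - 45.7583)/(-2.48*v^2 + 9.17*v + 0.14)^2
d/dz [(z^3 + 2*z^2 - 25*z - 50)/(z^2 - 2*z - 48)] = (z^4 - 4*z^3 - 123*z^2 - 92*z + 1100)/(z^4 - 4*z^3 - 92*z^2 + 192*z + 2304)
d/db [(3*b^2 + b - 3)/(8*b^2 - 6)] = (-4*b^2 + 6*b - 3)/(2*(16*b^4 - 24*b^2 + 9))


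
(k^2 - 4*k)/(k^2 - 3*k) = (k - 4)/(k - 3)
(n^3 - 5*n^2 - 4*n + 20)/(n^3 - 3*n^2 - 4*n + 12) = (n - 5)/(n - 3)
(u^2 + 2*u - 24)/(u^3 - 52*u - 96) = (u - 4)/(u^2 - 6*u - 16)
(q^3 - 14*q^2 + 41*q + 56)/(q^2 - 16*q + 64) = (q^2 - 6*q - 7)/(q - 8)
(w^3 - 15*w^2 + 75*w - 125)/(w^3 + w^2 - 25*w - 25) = (w^2 - 10*w + 25)/(w^2 + 6*w + 5)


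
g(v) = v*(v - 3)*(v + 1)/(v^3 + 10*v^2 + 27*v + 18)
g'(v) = v*(v - 3)*(v + 1)*(-3*v^2 - 20*v - 27)/(v^3 + 10*v^2 + 27*v + 18)^2 + v*(v - 3)/(v^3 + 10*v^2 + 27*v + 18) + v*(v + 1)/(v^3 + 10*v^2 + 27*v + 18) + (v - 3)*(v + 1)/(v^3 + 10*v^2 + 27*v + 18) = 6*(2*v^2 + 6*v - 9)/(v^4 + 18*v^3 + 117*v^2 + 324*v + 324)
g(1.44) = -0.07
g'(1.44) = 0.02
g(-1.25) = 0.64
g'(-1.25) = -1.16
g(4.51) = 0.09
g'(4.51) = 0.06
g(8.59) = 0.28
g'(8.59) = 0.04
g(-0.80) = 0.27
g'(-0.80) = -0.57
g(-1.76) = 1.59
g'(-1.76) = -2.90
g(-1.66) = 1.33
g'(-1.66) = -2.39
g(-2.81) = 26.94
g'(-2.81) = -164.44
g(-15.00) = 2.50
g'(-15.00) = 0.18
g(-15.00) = 2.50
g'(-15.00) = 0.18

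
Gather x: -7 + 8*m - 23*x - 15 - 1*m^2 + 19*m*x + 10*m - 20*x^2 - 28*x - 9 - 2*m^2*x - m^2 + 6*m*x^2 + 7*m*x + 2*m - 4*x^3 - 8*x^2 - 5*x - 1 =-2*m^2 + 20*m - 4*x^3 + x^2*(6*m - 28) + x*(-2*m^2 + 26*m - 56) - 32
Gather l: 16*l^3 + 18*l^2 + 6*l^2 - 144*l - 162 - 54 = 16*l^3 + 24*l^2 - 144*l - 216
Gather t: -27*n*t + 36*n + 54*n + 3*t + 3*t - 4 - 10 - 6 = 90*n + t*(6 - 27*n) - 20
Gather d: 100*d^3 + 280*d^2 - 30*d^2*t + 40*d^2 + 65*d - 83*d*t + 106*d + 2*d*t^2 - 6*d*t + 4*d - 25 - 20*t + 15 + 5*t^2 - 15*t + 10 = 100*d^3 + d^2*(320 - 30*t) + d*(2*t^2 - 89*t + 175) + 5*t^2 - 35*t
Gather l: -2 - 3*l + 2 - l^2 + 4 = -l^2 - 3*l + 4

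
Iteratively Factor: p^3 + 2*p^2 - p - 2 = (p - 1)*(p^2 + 3*p + 2) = (p - 1)*(p + 2)*(p + 1)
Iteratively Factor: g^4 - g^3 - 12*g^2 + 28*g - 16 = (g - 2)*(g^3 + g^2 - 10*g + 8) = (g - 2)*(g + 4)*(g^2 - 3*g + 2) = (g - 2)^2*(g + 4)*(g - 1)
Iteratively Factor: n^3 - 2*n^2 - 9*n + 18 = (n + 3)*(n^2 - 5*n + 6) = (n - 3)*(n + 3)*(n - 2)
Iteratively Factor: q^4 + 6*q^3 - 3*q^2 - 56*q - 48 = (q + 4)*(q^3 + 2*q^2 - 11*q - 12) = (q - 3)*(q + 4)*(q^2 + 5*q + 4) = (q - 3)*(q + 4)^2*(q + 1)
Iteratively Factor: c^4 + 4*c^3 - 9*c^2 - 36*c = (c - 3)*(c^3 + 7*c^2 + 12*c) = c*(c - 3)*(c^2 + 7*c + 12) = c*(c - 3)*(c + 4)*(c + 3)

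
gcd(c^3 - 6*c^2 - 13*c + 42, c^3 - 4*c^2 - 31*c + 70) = c^2 - 9*c + 14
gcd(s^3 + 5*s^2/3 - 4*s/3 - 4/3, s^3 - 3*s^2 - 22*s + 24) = s - 1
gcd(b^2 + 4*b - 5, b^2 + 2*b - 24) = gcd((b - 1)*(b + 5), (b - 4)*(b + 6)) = 1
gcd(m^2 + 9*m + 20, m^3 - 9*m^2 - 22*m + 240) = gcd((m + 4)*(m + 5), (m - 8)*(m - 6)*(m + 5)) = m + 5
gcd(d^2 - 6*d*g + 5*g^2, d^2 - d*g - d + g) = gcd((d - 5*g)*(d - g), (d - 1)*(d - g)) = d - g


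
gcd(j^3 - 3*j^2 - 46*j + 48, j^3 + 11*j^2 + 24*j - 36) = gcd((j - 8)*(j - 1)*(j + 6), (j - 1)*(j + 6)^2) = j^2 + 5*j - 6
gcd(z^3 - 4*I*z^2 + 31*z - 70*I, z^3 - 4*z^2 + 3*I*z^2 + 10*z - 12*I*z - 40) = z^2 + 3*I*z + 10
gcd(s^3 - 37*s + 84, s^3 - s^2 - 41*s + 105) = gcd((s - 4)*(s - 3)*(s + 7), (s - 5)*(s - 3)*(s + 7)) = s^2 + 4*s - 21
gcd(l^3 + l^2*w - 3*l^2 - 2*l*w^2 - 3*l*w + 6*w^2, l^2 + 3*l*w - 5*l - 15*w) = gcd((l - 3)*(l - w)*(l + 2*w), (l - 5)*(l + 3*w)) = 1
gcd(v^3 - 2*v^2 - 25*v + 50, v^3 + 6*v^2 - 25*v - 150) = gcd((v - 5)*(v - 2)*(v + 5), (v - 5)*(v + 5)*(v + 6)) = v^2 - 25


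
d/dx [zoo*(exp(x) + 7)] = zoo*exp(x)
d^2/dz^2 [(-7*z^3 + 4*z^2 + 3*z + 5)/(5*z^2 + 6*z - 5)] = 2*(-472*z^3 + 1305*z^2 + 150*z + 495)/(125*z^6 + 450*z^5 + 165*z^4 - 684*z^3 - 165*z^2 + 450*z - 125)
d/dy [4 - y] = -1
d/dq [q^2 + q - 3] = 2*q + 1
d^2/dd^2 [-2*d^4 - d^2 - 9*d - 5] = -24*d^2 - 2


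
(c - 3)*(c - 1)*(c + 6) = c^3 + 2*c^2 - 21*c + 18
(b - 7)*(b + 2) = b^2 - 5*b - 14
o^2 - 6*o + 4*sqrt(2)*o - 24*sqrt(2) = (o - 6)*(o + 4*sqrt(2))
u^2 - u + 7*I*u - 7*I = (u - 1)*(u + 7*I)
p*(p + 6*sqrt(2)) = p^2 + 6*sqrt(2)*p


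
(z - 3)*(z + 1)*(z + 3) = z^3 + z^2 - 9*z - 9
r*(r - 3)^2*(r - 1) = r^4 - 7*r^3 + 15*r^2 - 9*r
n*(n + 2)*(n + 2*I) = n^3 + 2*n^2 + 2*I*n^2 + 4*I*n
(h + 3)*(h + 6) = h^2 + 9*h + 18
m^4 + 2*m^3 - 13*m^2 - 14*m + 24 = (m - 3)*(m - 1)*(m + 2)*(m + 4)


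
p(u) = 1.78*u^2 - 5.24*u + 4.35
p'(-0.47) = -6.91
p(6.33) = 42.50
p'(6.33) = 17.29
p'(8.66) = 25.59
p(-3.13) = 38.19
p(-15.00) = 483.45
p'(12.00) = 37.48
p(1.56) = 0.51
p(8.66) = 92.46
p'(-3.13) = -16.38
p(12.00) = 197.79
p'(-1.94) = -12.15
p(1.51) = 0.50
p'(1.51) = 0.14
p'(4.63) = 11.24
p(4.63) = 18.25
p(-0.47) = 7.21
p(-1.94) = 21.21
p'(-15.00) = -58.64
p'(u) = 3.56*u - 5.24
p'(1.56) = 0.31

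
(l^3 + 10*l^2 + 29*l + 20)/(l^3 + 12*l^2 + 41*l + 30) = (l + 4)/(l + 6)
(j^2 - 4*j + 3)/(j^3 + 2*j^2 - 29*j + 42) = (j - 1)/(j^2 + 5*j - 14)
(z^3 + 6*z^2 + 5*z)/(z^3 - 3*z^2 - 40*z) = (z + 1)/(z - 8)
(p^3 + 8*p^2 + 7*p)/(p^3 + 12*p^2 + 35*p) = (p + 1)/(p + 5)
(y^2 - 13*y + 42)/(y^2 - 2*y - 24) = (y - 7)/(y + 4)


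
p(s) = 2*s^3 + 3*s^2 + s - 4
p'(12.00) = 937.00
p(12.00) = 3896.00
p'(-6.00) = 181.00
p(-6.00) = -334.00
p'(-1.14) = 1.96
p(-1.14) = -4.20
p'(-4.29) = 85.68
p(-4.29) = -110.98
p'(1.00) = 13.00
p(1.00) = 2.00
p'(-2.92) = 34.64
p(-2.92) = -31.13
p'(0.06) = 1.38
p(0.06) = -3.93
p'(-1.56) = 6.24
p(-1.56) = -5.85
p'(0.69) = 8.00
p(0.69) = -1.22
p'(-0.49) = -0.50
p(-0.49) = -4.00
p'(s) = 6*s^2 + 6*s + 1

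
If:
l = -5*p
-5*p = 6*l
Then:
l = 0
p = 0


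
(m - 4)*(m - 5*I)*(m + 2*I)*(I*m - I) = I*m^4 + 3*m^3 - 5*I*m^3 - 15*m^2 + 14*I*m^2 + 12*m - 50*I*m + 40*I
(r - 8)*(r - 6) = r^2 - 14*r + 48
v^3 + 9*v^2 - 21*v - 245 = (v - 5)*(v + 7)^2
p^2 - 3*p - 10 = (p - 5)*(p + 2)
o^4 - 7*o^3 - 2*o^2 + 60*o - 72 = (o - 6)*(o - 2)^2*(o + 3)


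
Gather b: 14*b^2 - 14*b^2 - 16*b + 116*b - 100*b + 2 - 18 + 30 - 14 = 0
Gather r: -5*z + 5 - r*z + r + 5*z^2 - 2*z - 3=r*(1 - z) + 5*z^2 - 7*z + 2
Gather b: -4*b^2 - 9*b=-4*b^2 - 9*b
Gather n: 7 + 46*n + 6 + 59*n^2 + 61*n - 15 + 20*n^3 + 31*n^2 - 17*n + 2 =20*n^3 + 90*n^2 + 90*n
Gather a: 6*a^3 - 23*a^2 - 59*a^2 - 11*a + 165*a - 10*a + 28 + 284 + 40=6*a^3 - 82*a^2 + 144*a + 352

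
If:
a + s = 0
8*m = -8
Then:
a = -s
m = -1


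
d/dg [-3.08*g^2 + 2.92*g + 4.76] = 2.92 - 6.16*g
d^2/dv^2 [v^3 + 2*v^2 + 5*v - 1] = 6*v + 4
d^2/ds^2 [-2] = 0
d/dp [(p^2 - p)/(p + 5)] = (p^2 + 10*p - 5)/(p^2 + 10*p + 25)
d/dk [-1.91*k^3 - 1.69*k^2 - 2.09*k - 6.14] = -5.73*k^2 - 3.38*k - 2.09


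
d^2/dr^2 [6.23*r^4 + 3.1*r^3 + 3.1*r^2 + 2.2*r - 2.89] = 74.76*r^2 + 18.6*r + 6.2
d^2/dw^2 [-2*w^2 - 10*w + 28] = -4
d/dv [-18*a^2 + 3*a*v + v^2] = 3*a + 2*v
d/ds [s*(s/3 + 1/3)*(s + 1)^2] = (s + 1)^2*(4*s + 1)/3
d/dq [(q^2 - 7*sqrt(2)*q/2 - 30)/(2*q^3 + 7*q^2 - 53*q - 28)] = ((4*q - 7*sqrt(2))*(2*q^3 + 7*q^2 - 53*q - 28) + (-2*q^2 + 7*sqrt(2)*q + 60)*(6*q^2 + 14*q - 53))/(2*(2*q^3 + 7*q^2 - 53*q - 28)^2)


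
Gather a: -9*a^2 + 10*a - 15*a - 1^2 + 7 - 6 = -9*a^2 - 5*a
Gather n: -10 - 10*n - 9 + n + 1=-9*n - 18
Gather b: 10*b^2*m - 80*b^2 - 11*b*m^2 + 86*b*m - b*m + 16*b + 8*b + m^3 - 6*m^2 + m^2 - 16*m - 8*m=b^2*(10*m - 80) + b*(-11*m^2 + 85*m + 24) + m^3 - 5*m^2 - 24*m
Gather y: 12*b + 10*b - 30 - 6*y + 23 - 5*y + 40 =22*b - 11*y + 33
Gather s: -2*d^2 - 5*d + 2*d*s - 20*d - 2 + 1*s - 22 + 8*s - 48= -2*d^2 - 25*d + s*(2*d + 9) - 72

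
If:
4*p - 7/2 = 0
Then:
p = 7/8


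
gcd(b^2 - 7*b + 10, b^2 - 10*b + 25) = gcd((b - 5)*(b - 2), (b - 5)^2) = b - 5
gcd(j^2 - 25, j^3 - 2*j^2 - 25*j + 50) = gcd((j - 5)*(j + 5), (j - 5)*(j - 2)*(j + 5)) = j^2 - 25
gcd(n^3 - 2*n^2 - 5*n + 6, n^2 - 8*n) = 1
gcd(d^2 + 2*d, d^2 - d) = d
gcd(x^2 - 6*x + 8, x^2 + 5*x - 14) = x - 2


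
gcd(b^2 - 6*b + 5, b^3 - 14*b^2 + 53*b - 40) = b^2 - 6*b + 5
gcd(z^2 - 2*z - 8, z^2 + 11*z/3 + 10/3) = z + 2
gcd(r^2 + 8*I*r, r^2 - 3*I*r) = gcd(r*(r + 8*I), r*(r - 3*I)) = r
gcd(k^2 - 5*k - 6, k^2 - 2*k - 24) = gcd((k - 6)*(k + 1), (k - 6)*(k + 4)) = k - 6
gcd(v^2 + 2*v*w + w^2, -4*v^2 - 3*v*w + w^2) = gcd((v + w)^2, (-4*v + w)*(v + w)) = v + w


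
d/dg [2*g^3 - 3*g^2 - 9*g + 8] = 6*g^2 - 6*g - 9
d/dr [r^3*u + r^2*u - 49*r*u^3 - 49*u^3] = u*(3*r^2 + 2*r - 49*u^2)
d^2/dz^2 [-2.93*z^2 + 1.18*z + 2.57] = -5.86000000000000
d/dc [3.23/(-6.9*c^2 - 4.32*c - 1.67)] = (44.574*c + 13.9536)/(6.9*c^2 + 4.32*c + 1.67)^2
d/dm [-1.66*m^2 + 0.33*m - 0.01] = 0.33 - 3.32*m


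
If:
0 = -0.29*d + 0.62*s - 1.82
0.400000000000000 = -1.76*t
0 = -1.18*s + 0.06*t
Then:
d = -6.30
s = -0.01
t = -0.23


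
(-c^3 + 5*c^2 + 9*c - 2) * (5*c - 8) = -5*c^4 + 33*c^3 + 5*c^2 - 82*c + 16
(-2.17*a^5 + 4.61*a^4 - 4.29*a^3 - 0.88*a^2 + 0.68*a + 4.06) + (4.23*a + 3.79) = -2.17*a^5 + 4.61*a^4 - 4.29*a^3 - 0.88*a^2 + 4.91*a + 7.85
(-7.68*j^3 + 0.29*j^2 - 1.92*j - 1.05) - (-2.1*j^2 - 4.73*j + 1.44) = -7.68*j^3 + 2.39*j^2 + 2.81*j - 2.49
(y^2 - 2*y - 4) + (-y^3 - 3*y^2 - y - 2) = -y^3 - 2*y^2 - 3*y - 6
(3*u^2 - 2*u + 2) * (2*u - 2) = 6*u^3 - 10*u^2 + 8*u - 4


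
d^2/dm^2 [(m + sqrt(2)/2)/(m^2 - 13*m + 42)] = ((2*m - 13)^2*(2*m + sqrt(2)) + (-6*m - sqrt(2) + 26)*(m^2 - 13*m + 42))/(m^2 - 13*m + 42)^3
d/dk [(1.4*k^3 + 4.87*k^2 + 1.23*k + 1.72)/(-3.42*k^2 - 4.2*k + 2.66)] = (-4.788*k^4 - 11.76*k^3 - 5.0754*k^2 + 37.6732*k + 10.4958)/(11.6964*k^4 + 28.728*k^3 - 0.554400000000001*k^2 - 22.344*k + 7.0756)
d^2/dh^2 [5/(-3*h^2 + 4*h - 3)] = 10*(9*h^2 - 12*h - 4*(3*h - 2)^2 + 9)/(3*h^2 - 4*h + 3)^3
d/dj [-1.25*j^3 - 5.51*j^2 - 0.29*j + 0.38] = -3.75*j^2 - 11.02*j - 0.29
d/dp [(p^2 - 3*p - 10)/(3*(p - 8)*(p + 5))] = 10*(3 - 2*p)/(p^4 - 6*p^3 - 71*p^2 + 240*p + 1600)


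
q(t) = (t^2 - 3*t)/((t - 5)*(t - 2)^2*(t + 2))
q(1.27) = 0.34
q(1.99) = 1673.54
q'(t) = (2*t - 3)/((t - 5)*(t - 2)^2*(t + 2)) - (t^2 - 3*t)/((t - 5)*(t - 2)^2*(t + 2)^2) - 2*(t^2 - 3*t)/((t - 5)*(t - 2)^3*(t + 2)) - (t^2 - 3*t)/((t - 5)^2*(t - 2)^2*(t + 2)) = 2*(-t^4 + 6*t^3 - 9*t^2 + 5*t - 30)/(t^7 - 12*t^6 + 37*t^5 + 46*t^4 - 344*t^3 + 208*t^2 + 720*t - 800)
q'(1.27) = 0.98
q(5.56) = 0.27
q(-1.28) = -0.11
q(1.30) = 0.37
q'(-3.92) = 0.03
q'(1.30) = 1.11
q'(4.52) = -0.70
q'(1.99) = 334027.77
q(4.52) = -0.35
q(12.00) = 0.01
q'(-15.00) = 0.00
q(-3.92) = 0.05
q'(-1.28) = 0.18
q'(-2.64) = 0.22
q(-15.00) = 0.00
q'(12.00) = 0.00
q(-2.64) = 0.14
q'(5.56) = -0.51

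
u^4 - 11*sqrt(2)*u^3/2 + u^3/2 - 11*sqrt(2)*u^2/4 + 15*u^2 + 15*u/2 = u*(u + 1/2)*(u - 3*sqrt(2))*(u - 5*sqrt(2)/2)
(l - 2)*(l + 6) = l^2 + 4*l - 12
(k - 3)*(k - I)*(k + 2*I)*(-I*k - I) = -I*k^4 + k^3 + 2*I*k^3 - 2*k^2 + I*k^2 - 3*k + 4*I*k + 6*I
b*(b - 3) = b^2 - 3*b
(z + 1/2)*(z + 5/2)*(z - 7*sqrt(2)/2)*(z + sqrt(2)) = z^4 - 5*sqrt(2)*z^3/2 + 3*z^3 - 15*sqrt(2)*z^2/2 - 23*z^2/4 - 21*z - 25*sqrt(2)*z/8 - 35/4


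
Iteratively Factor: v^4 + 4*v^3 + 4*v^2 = (v)*(v^3 + 4*v^2 + 4*v) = v*(v + 2)*(v^2 + 2*v) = v^2*(v + 2)*(v + 2)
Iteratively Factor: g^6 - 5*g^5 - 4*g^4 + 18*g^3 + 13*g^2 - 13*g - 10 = (g + 1)*(g^5 - 6*g^4 + 2*g^3 + 16*g^2 - 3*g - 10) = (g - 5)*(g + 1)*(g^4 - g^3 - 3*g^2 + g + 2) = (g - 5)*(g - 1)*(g + 1)*(g^3 - 3*g - 2) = (g - 5)*(g - 1)*(g + 1)^2*(g^2 - g - 2) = (g - 5)*(g - 2)*(g - 1)*(g + 1)^2*(g + 1)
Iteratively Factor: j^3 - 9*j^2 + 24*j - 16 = (j - 1)*(j^2 - 8*j + 16) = (j - 4)*(j - 1)*(j - 4)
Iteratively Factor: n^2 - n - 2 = (n + 1)*(n - 2)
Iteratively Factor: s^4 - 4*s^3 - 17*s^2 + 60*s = (s - 5)*(s^3 + s^2 - 12*s) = (s - 5)*(s - 3)*(s^2 + 4*s) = s*(s - 5)*(s - 3)*(s + 4)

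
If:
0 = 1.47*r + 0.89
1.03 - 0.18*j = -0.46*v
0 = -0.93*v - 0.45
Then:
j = 4.49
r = -0.61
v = -0.48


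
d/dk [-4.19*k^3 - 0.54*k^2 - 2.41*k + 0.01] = -12.57*k^2 - 1.08*k - 2.41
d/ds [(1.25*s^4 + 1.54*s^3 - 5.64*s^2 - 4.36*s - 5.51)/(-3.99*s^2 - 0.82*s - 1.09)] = (-9.975*s^5 - 9.2196*s^4 - 7.97560000000001*s^3 - 17.8074*s^2 - 31.6746*s + 0.234200000000001)/(15.9201*s^4 + 6.5436*s^3 + 9.3706*s^2 + 1.7876*s + 1.1881)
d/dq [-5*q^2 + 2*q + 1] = 2 - 10*q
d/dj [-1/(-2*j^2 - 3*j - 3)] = (-4*j - 3)/(2*j^2 + 3*j + 3)^2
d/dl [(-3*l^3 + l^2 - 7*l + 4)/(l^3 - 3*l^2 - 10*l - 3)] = (8*l^4 + 74*l^3 - 16*l^2 + 18*l + 61)/(l^6 - 6*l^5 - 11*l^4 + 54*l^3 + 118*l^2 + 60*l + 9)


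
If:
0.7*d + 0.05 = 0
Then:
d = -0.07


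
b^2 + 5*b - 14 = (b - 2)*(b + 7)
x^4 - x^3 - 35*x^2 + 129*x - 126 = (x - 3)^2*(x - 2)*(x + 7)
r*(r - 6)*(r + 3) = r^3 - 3*r^2 - 18*r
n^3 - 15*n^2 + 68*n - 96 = (n - 8)*(n - 4)*(n - 3)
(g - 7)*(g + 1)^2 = g^3 - 5*g^2 - 13*g - 7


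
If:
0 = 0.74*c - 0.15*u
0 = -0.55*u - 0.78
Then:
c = -0.29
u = -1.42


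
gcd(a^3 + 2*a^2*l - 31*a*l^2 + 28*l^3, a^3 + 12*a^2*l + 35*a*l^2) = a + 7*l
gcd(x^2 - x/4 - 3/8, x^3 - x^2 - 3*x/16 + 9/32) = x^2 - x/4 - 3/8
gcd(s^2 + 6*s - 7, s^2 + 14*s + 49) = s + 7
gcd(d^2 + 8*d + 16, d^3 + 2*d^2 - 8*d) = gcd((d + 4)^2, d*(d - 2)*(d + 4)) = d + 4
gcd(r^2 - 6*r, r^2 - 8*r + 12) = r - 6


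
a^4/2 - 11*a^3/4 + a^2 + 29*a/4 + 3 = (a/2 + 1/4)*(a - 4)*(a - 3)*(a + 1)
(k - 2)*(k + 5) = k^2 + 3*k - 10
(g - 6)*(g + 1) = g^2 - 5*g - 6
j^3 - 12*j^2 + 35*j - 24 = (j - 8)*(j - 3)*(j - 1)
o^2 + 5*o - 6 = (o - 1)*(o + 6)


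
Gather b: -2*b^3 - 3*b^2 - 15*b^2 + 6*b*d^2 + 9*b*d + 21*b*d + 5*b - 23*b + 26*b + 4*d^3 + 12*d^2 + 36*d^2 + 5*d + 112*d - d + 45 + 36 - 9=-2*b^3 - 18*b^2 + b*(6*d^2 + 30*d + 8) + 4*d^3 + 48*d^2 + 116*d + 72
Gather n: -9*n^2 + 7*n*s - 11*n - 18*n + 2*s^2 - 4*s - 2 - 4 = -9*n^2 + n*(7*s - 29) + 2*s^2 - 4*s - 6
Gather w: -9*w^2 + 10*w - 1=-9*w^2 + 10*w - 1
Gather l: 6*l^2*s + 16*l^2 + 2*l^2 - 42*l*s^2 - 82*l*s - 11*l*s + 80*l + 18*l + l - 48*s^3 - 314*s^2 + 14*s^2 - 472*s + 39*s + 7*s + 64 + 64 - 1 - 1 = l^2*(6*s + 18) + l*(-42*s^2 - 93*s + 99) - 48*s^3 - 300*s^2 - 426*s + 126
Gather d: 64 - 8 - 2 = 54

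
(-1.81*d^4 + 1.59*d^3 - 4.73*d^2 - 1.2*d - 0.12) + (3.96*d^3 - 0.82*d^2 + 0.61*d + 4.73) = -1.81*d^4 + 5.55*d^3 - 5.55*d^2 - 0.59*d + 4.61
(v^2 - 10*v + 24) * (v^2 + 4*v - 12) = v^4 - 6*v^3 - 28*v^2 + 216*v - 288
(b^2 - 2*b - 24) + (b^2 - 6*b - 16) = 2*b^2 - 8*b - 40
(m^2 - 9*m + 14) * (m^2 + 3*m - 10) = m^4 - 6*m^3 - 23*m^2 + 132*m - 140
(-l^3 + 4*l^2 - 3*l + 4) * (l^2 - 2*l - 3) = -l^5 + 6*l^4 - 8*l^3 - 2*l^2 + l - 12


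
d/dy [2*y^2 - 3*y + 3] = 4*y - 3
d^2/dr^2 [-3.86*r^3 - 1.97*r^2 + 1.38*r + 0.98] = -23.16*r - 3.94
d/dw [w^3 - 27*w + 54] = 3*w^2 - 27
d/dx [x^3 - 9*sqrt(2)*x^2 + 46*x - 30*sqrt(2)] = 3*x^2 - 18*sqrt(2)*x + 46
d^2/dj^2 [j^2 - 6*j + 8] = 2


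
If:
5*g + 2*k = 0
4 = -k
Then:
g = 8/5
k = -4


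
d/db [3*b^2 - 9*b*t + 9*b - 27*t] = 6*b - 9*t + 9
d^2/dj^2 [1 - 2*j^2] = -4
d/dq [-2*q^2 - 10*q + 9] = -4*q - 10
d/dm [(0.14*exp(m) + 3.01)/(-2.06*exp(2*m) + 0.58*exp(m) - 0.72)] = (0.2884*exp(2*m) + 12.4012*exp(m) - 1.8466)*exp(m)/(4.2436*exp(4*m) - 2.3896*exp(3*m) + 3.3028*exp(2*m) - 0.8352*exp(m) + 0.5184)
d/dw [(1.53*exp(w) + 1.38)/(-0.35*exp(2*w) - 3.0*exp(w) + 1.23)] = (0.5355*exp(2*w) + 0.966*exp(w) + 6.0219)*exp(w)/(0.1225*exp(4*w) + 2.1*exp(3*w) + 8.139*exp(2*w) - 7.38*exp(w) + 1.5129)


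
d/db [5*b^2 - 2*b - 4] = 10*b - 2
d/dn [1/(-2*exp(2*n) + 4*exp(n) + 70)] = (exp(n) - 1)*exp(n)/(-exp(2*n) + 2*exp(n) + 35)^2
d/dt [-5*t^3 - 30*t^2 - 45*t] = -15*t^2 - 60*t - 45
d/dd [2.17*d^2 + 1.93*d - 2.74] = 4.34*d + 1.93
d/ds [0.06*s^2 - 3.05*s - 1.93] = 0.12*s - 3.05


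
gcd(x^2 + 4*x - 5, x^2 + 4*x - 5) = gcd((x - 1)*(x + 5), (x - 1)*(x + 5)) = x^2 + 4*x - 5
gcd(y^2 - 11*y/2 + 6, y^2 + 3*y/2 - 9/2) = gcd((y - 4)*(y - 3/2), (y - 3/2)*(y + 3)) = y - 3/2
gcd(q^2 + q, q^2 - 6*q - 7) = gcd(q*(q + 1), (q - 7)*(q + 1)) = q + 1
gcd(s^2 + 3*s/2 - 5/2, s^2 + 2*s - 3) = s - 1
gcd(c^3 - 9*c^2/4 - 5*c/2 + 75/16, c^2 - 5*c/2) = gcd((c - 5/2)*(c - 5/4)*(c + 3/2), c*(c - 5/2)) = c - 5/2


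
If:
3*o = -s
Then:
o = -s/3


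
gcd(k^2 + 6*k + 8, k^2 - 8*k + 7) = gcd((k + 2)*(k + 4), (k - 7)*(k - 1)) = 1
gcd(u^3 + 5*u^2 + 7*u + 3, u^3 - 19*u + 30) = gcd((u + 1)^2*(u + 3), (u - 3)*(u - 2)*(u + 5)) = 1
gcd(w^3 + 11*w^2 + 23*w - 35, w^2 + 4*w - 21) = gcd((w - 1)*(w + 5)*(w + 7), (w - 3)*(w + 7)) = w + 7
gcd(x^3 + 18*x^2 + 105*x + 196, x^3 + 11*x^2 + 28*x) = x^2 + 11*x + 28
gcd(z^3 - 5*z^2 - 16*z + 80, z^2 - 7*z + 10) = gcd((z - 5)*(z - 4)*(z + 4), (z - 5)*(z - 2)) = z - 5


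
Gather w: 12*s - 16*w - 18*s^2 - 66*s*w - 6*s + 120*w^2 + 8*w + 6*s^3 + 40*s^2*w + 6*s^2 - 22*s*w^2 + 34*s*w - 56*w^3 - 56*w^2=6*s^3 - 12*s^2 + 6*s - 56*w^3 + w^2*(64 - 22*s) + w*(40*s^2 - 32*s - 8)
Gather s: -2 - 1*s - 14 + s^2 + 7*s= s^2 + 6*s - 16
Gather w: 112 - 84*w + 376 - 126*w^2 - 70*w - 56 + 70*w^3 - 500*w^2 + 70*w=70*w^3 - 626*w^2 - 84*w + 432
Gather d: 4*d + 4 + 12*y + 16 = 4*d + 12*y + 20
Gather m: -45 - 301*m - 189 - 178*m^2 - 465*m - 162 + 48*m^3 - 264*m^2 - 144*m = 48*m^3 - 442*m^2 - 910*m - 396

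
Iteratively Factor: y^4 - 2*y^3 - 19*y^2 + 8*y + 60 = (y + 3)*(y^3 - 5*y^2 - 4*y + 20) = (y - 5)*(y + 3)*(y^2 - 4) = (y - 5)*(y - 2)*(y + 3)*(y + 2)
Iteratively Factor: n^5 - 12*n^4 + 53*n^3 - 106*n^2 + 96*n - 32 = (n - 1)*(n^4 - 11*n^3 + 42*n^2 - 64*n + 32) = (n - 4)*(n - 1)*(n^3 - 7*n^2 + 14*n - 8) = (n - 4)*(n - 1)^2*(n^2 - 6*n + 8) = (n - 4)^2*(n - 1)^2*(n - 2)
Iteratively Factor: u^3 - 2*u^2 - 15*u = (u + 3)*(u^2 - 5*u) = u*(u + 3)*(u - 5)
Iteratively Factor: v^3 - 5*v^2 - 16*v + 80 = (v + 4)*(v^2 - 9*v + 20) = (v - 5)*(v + 4)*(v - 4)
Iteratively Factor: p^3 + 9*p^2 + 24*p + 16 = (p + 1)*(p^2 + 8*p + 16) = (p + 1)*(p + 4)*(p + 4)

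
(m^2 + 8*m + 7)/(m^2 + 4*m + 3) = (m + 7)/(m + 3)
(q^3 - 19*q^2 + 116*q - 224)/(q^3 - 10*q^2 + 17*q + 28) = (q - 8)/(q + 1)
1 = 1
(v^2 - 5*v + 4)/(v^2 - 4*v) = (v - 1)/v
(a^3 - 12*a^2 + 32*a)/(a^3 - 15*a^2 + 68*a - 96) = a/(a - 3)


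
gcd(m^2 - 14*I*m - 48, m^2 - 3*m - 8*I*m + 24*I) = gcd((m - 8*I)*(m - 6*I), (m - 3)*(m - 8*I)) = m - 8*I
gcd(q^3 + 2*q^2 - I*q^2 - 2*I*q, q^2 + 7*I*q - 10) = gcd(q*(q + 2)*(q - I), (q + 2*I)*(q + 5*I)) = 1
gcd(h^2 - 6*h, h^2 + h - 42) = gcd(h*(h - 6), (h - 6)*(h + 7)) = h - 6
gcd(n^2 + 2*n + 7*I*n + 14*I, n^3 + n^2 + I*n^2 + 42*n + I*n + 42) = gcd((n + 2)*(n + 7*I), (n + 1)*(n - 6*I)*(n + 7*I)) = n + 7*I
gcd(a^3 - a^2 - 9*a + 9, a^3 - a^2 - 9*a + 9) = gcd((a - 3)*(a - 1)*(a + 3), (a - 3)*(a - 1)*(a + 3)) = a^3 - a^2 - 9*a + 9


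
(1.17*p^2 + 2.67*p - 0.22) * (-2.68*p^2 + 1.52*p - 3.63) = -3.1356*p^4 - 5.3772*p^3 + 0.4009*p^2 - 10.0265*p + 0.7986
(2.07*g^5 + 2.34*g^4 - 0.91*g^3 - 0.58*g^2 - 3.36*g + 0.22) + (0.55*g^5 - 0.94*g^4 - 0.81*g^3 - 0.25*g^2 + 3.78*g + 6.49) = 2.62*g^5 + 1.4*g^4 - 1.72*g^3 - 0.83*g^2 + 0.42*g + 6.71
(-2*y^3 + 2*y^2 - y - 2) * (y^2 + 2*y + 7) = -2*y^5 - 2*y^4 - 11*y^3 + 10*y^2 - 11*y - 14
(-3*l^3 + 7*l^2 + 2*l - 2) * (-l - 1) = 3*l^4 - 4*l^3 - 9*l^2 + 2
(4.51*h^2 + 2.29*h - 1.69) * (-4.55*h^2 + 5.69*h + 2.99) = -20.5205*h^4 + 15.2424*h^3 + 34.2045*h^2 - 2.769*h - 5.0531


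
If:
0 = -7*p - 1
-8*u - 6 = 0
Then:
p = -1/7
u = -3/4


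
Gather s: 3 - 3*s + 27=30 - 3*s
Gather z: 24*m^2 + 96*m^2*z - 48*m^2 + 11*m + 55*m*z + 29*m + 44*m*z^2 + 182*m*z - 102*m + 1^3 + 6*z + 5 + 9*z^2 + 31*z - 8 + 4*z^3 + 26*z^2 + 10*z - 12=-24*m^2 - 62*m + 4*z^3 + z^2*(44*m + 35) + z*(96*m^2 + 237*m + 47) - 14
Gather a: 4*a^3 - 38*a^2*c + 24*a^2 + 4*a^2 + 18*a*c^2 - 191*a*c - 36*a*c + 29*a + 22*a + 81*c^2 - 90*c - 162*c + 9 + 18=4*a^3 + a^2*(28 - 38*c) + a*(18*c^2 - 227*c + 51) + 81*c^2 - 252*c + 27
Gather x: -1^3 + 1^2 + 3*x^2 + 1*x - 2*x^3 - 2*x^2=-2*x^3 + x^2 + x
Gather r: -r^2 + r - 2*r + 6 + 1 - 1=-r^2 - r + 6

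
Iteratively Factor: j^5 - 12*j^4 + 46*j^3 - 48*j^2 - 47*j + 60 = (j - 5)*(j^4 - 7*j^3 + 11*j^2 + 7*j - 12) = (j - 5)*(j - 3)*(j^3 - 4*j^2 - j + 4) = (j - 5)*(j - 3)*(j + 1)*(j^2 - 5*j + 4) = (j - 5)*(j - 3)*(j - 1)*(j + 1)*(j - 4)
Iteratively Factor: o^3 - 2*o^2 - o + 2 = (o - 2)*(o^2 - 1) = (o - 2)*(o + 1)*(o - 1)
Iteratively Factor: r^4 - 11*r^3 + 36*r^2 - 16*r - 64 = (r + 1)*(r^3 - 12*r^2 + 48*r - 64) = (r - 4)*(r + 1)*(r^2 - 8*r + 16) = (r - 4)^2*(r + 1)*(r - 4)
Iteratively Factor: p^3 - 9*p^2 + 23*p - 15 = (p - 3)*(p^2 - 6*p + 5) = (p - 5)*(p - 3)*(p - 1)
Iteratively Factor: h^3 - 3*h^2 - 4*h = (h + 1)*(h^2 - 4*h) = h*(h + 1)*(h - 4)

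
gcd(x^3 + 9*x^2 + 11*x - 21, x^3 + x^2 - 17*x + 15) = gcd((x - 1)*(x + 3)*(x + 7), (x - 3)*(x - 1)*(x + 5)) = x - 1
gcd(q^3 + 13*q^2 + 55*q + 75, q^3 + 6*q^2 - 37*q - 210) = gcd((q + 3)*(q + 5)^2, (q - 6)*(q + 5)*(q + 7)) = q + 5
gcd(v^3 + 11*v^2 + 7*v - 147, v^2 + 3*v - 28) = v + 7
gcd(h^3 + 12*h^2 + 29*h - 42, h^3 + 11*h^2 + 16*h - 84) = h^2 + 13*h + 42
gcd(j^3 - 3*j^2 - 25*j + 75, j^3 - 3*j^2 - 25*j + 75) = j^3 - 3*j^2 - 25*j + 75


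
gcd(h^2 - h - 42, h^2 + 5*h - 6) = h + 6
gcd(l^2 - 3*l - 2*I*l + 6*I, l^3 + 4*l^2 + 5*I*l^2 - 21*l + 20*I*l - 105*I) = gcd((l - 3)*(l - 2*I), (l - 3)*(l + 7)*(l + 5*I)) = l - 3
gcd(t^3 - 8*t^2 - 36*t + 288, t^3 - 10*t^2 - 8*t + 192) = t^2 - 14*t + 48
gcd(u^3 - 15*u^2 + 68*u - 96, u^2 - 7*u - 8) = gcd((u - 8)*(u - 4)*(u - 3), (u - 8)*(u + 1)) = u - 8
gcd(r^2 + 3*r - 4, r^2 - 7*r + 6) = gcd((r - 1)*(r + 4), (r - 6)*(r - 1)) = r - 1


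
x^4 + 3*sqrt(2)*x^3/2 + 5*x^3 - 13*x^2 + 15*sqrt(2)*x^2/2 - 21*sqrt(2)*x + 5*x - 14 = (x - 2)*(x + 7)*(x + sqrt(2)/2)*(x + sqrt(2))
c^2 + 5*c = c*(c + 5)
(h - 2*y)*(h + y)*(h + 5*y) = h^3 + 4*h^2*y - 7*h*y^2 - 10*y^3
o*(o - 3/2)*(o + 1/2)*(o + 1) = o^4 - 7*o^2/4 - 3*o/4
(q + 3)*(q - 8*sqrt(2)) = q^2 - 8*sqrt(2)*q + 3*q - 24*sqrt(2)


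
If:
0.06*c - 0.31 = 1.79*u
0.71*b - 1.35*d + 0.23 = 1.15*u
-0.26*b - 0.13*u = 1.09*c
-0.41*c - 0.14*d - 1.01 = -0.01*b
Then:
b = 32.38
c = -7.67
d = 17.56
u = -0.43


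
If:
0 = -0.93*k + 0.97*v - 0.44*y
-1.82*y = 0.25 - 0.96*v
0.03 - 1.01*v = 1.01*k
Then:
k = 0.05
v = -0.02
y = -0.15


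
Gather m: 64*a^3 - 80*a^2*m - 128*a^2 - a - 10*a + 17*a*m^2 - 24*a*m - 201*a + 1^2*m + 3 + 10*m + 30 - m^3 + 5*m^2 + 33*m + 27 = 64*a^3 - 128*a^2 - 212*a - m^3 + m^2*(17*a + 5) + m*(-80*a^2 - 24*a + 44) + 60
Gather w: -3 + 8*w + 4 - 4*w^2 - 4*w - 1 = -4*w^2 + 4*w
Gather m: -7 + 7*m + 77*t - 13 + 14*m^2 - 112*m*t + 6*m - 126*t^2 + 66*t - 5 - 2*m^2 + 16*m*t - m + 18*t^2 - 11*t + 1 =12*m^2 + m*(12 - 96*t) - 108*t^2 + 132*t - 24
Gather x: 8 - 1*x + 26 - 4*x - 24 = 10 - 5*x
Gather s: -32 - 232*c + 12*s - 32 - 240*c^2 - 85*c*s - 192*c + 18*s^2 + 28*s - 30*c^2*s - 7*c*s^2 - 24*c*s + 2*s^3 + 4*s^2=-240*c^2 - 424*c + 2*s^3 + s^2*(22 - 7*c) + s*(-30*c^2 - 109*c + 40) - 64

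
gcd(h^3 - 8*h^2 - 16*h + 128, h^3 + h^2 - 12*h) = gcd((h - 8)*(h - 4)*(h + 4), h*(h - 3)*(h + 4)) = h + 4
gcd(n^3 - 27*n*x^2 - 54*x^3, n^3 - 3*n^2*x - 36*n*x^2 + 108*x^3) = -n + 6*x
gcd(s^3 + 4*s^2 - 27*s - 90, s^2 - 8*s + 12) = 1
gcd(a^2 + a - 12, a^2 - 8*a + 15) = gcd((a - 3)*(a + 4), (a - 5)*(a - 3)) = a - 3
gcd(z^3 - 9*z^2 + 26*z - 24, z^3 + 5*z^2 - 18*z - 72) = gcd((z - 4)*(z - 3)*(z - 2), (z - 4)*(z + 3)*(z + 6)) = z - 4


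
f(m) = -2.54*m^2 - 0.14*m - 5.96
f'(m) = -5.08*m - 0.14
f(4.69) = -62.49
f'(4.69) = -23.97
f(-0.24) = -6.07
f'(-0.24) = 1.08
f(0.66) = -7.16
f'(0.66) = -3.49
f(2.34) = -20.20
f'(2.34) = -12.03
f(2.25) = -19.13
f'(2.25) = -11.57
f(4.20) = -51.35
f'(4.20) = -21.48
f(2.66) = -24.30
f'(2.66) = -13.65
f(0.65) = -7.12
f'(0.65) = -3.44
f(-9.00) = -210.44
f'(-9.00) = 45.58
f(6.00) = -98.24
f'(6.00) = -30.62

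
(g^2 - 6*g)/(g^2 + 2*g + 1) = g*(g - 6)/(g^2 + 2*g + 1)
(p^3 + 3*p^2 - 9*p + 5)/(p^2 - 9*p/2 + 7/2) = 2*(p^2 + 4*p - 5)/(2*p - 7)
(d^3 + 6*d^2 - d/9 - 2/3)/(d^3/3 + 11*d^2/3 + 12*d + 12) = (9*d^2 - 1)/(3*(d^2 + 5*d + 6))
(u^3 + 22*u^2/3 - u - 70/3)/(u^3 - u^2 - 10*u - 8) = (3*u^2 + 16*u - 35)/(3*(u^2 - 3*u - 4))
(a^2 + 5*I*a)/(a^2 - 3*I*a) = (a + 5*I)/(a - 3*I)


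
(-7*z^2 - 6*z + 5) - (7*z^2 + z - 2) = -14*z^2 - 7*z + 7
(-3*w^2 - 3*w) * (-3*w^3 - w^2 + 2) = 9*w^5 + 12*w^4 + 3*w^3 - 6*w^2 - 6*w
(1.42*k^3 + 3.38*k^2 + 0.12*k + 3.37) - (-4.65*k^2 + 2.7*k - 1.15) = 1.42*k^3 + 8.03*k^2 - 2.58*k + 4.52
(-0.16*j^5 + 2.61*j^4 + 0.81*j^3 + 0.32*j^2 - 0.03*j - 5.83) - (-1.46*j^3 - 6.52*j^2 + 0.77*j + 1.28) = -0.16*j^5 + 2.61*j^4 + 2.27*j^3 + 6.84*j^2 - 0.8*j - 7.11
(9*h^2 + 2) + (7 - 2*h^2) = 7*h^2 + 9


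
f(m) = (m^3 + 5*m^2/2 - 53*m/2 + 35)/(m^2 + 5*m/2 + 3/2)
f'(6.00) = 1.17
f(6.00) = 3.47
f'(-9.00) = 1.77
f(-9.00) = -4.22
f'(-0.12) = -80.84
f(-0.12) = 31.47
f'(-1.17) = -2944.72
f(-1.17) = -1209.01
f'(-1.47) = 170541.72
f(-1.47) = -5402.89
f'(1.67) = -1.35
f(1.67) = 0.28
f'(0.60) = -13.30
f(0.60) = 6.02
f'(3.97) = 1.05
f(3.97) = 1.17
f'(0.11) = -41.85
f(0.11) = 17.97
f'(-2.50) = 99.00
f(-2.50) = 67.50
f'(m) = (-2*m - 5/2)*(m^3 + 5*m^2/2 - 53*m/2 + 35)/(m^2 + 5*m/2 + 3/2)^2 + (3*m^2 + 5*m - 53/2)/(m^2 + 5*m/2 + 3/2)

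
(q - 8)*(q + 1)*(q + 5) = q^3 - 2*q^2 - 43*q - 40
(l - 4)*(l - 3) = l^2 - 7*l + 12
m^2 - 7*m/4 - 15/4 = (m - 3)*(m + 5/4)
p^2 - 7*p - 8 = (p - 8)*(p + 1)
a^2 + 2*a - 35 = (a - 5)*(a + 7)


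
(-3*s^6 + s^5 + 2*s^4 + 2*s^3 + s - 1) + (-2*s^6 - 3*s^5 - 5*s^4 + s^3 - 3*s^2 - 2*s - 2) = -5*s^6 - 2*s^5 - 3*s^4 + 3*s^3 - 3*s^2 - s - 3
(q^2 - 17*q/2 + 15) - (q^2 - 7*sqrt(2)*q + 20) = -17*q/2 + 7*sqrt(2)*q - 5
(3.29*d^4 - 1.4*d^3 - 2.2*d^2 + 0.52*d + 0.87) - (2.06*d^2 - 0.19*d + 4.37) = 3.29*d^4 - 1.4*d^3 - 4.26*d^2 + 0.71*d - 3.5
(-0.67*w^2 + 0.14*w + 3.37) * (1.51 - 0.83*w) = 0.5561*w^3 - 1.1279*w^2 - 2.5857*w + 5.0887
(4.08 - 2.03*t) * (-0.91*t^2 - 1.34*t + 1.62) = 1.8473*t^3 - 0.9926*t^2 - 8.7558*t + 6.6096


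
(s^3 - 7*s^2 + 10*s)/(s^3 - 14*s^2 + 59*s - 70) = s/(s - 7)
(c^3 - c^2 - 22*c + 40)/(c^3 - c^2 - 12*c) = (c^2 + 3*c - 10)/(c*(c + 3))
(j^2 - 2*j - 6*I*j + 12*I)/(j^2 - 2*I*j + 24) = (j - 2)/(j + 4*I)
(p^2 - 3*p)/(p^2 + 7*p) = (p - 3)/(p + 7)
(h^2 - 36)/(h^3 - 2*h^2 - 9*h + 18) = (h^2 - 36)/(h^3 - 2*h^2 - 9*h + 18)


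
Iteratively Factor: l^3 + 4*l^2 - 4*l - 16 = (l + 2)*(l^2 + 2*l - 8) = (l + 2)*(l + 4)*(l - 2)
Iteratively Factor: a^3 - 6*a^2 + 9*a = (a - 3)*(a^2 - 3*a) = a*(a - 3)*(a - 3)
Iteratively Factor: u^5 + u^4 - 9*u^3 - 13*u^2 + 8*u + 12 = (u - 3)*(u^4 + 4*u^3 + 3*u^2 - 4*u - 4) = (u - 3)*(u + 1)*(u^3 + 3*u^2 - 4) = (u - 3)*(u - 1)*(u + 1)*(u^2 + 4*u + 4) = (u - 3)*(u - 1)*(u + 1)*(u + 2)*(u + 2)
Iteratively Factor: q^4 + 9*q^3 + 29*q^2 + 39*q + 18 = (q + 3)*(q^3 + 6*q^2 + 11*q + 6) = (q + 3)^2*(q^2 + 3*q + 2) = (q + 1)*(q + 3)^2*(q + 2)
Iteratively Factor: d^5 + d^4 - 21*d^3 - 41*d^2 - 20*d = (d - 5)*(d^4 + 6*d^3 + 9*d^2 + 4*d) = (d - 5)*(d + 1)*(d^3 + 5*d^2 + 4*d) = d*(d - 5)*(d + 1)*(d^2 + 5*d + 4) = d*(d - 5)*(d + 1)^2*(d + 4)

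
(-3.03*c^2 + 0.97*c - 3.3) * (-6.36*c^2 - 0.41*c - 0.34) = 19.2708*c^4 - 4.9269*c^3 + 21.6205*c^2 + 1.0232*c + 1.122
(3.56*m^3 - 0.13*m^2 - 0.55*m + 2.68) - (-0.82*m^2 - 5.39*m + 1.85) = 3.56*m^3 + 0.69*m^2 + 4.84*m + 0.83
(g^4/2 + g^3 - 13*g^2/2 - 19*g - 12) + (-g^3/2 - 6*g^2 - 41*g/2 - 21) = g^4/2 + g^3/2 - 25*g^2/2 - 79*g/2 - 33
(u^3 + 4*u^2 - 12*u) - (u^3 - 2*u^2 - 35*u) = 6*u^2 + 23*u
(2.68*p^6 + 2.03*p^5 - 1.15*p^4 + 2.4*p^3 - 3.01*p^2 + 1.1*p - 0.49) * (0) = 0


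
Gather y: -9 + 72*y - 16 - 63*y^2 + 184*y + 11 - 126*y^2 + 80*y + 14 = -189*y^2 + 336*y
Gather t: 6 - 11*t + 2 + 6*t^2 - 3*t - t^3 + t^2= -t^3 + 7*t^2 - 14*t + 8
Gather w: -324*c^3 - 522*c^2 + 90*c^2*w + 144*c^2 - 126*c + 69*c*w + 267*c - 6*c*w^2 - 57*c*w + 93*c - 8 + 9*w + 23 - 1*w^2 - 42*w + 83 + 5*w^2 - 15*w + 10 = -324*c^3 - 378*c^2 + 234*c + w^2*(4 - 6*c) + w*(90*c^2 + 12*c - 48) + 108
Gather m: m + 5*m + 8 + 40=6*m + 48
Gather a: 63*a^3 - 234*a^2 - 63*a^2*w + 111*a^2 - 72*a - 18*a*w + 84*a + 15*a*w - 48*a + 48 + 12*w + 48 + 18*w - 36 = 63*a^3 + a^2*(-63*w - 123) + a*(-3*w - 36) + 30*w + 60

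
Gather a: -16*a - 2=-16*a - 2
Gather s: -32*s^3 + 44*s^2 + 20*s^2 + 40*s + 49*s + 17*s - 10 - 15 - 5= -32*s^3 + 64*s^2 + 106*s - 30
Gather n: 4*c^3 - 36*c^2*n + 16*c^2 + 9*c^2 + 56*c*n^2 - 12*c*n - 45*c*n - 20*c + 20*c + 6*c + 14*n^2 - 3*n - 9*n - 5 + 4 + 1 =4*c^3 + 25*c^2 + 6*c + n^2*(56*c + 14) + n*(-36*c^2 - 57*c - 12)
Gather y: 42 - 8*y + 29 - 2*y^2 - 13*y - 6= -2*y^2 - 21*y + 65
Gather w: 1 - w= 1 - w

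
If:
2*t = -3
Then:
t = -3/2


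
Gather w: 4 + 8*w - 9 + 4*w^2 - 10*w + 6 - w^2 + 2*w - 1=3*w^2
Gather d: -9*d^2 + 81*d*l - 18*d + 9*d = -9*d^2 + d*(81*l - 9)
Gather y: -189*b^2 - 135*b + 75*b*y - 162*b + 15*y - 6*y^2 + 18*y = -189*b^2 - 297*b - 6*y^2 + y*(75*b + 33)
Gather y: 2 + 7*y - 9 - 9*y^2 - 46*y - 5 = -9*y^2 - 39*y - 12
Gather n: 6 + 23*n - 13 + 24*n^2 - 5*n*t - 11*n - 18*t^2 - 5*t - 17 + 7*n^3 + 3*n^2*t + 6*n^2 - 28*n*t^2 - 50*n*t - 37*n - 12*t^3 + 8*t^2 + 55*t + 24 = 7*n^3 + n^2*(3*t + 30) + n*(-28*t^2 - 55*t - 25) - 12*t^3 - 10*t^2 + 50*t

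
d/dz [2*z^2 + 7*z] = 4*z + 7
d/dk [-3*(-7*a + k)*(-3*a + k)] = 30*a - 6*k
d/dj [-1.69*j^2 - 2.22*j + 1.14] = -3.38*j - 2.22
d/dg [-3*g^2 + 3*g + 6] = 3 - 6*g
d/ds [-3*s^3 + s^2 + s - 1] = -9*s^2 + 2*s + 1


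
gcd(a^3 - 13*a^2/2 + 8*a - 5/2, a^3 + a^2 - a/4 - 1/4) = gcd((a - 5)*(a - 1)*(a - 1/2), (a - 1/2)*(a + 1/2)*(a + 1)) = a - 1/2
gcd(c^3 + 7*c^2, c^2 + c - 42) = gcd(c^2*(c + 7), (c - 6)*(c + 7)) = c + 7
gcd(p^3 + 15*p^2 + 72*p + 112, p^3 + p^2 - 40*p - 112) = p^2 + 8*p + 16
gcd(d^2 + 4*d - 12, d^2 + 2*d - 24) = d + 6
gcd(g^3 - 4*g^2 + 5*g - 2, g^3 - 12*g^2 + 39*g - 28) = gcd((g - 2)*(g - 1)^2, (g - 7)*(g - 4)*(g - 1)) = g - 1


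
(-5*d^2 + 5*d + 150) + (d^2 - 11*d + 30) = -4*d^2 - 6*d + 180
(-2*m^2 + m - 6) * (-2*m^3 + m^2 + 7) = 4*m^5 - 4*m^4 + 13*m^3 - 20*m^2 + 7*m - 42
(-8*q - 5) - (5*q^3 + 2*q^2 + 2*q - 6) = -5*q^3 - 2*q^2 - 10*q + 1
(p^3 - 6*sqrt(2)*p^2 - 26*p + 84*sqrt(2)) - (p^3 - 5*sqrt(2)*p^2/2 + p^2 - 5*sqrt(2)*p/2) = -7*sqrt(2)*p^2/2 - p^2 - 26*p + 5*sqrt(2)*p/2 + 84*sqrt(2)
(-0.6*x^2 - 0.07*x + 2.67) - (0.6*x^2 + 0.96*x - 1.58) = -1.2*x^2 - 1.03*x + 4.25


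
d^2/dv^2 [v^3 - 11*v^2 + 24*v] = 6*v - 22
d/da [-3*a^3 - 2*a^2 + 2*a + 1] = -9*a^2 - 4*a + 2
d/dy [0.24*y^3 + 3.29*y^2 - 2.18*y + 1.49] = 0.72*y^2 + 6.58*y - 2.18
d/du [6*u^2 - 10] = 12*u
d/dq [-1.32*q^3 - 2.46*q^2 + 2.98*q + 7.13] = -3.96*q^2 - 4.92*q + 2.98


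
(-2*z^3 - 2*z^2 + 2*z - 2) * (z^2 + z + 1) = -2*z^5 - 4*z^4 - 2*z^3 - 2*z^2 - 2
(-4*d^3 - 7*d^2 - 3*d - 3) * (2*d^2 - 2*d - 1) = -8*d^5 - 6*d^4 + 12*d^3 + 7*d^2 + 9*d + 3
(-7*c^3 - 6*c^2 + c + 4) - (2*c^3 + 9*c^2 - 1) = -9*c^3 - 15*c^2 + c + 5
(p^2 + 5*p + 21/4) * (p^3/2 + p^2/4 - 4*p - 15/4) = p^5/2 + 11*p^4/4 - p^3/8 - 359*p^2/16 - 159*p/4 - 315/16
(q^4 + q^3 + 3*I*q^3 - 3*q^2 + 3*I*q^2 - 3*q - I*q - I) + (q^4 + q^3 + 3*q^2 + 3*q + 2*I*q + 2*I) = 2*q^4 + 2*q^3 + 3*I*q^3 + 3*I*q^2 + I*q + I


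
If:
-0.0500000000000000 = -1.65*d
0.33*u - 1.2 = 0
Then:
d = 0.03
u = 3.64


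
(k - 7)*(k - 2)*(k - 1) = k^3 - 10*k^2 + 23*k - 14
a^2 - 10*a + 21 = (a - 7)*(a - 3)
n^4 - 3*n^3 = n^3*(n - 3)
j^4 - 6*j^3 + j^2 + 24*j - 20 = (j - 5)*(j - 2)*(j - 1)*(j + 2)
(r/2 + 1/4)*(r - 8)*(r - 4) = r^3/2 - 23*r^2/4 + 13*r + 8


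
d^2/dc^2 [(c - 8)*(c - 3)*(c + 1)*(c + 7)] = 12*c^2 - 18*c - 114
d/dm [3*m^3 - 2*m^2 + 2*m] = 9*m^2 - 4*m + 2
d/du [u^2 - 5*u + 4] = 2*u - 5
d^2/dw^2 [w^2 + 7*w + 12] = 2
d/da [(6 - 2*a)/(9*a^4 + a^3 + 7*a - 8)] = 2*(-9*a^4 - a^3 - 7*a + (a - 3)*(36*a^3 + 3*a^2 + 7) + 8)/(9*a^4 + a^3 + 7*a - 8)^2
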